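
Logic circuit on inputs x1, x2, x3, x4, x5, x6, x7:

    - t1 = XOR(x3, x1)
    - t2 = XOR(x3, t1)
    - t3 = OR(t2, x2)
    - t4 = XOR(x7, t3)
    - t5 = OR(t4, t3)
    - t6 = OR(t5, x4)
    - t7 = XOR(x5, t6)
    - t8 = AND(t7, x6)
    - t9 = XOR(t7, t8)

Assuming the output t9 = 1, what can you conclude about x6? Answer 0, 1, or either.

t9 = XOR(t7, t8) must be 1, so t7 and t8 differ.
Every assignment with t9 = 1 has x6 = 0; there are 32 such assignment(s).

0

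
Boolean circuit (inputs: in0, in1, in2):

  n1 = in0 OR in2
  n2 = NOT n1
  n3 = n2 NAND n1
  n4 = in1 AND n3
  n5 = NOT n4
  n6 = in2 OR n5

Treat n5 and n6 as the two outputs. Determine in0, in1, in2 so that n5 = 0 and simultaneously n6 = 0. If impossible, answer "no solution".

in0=1, in1=1, in2=0

Check with in0=1, in1=1, in2=0:
n1 = in0 OR in2 = 1 OR 0 = 1
n2 = NOT n1 = NOT 1 = 0
n3 = n2 NAND n1 = 0 NAND 1 = 1
n4 = in1 AND n3 = 1 AND 1 = 1
n5 = NOT n4 = NOT 1 = 0
n6 = in2 OR n5 = 0 OR 0 = 0
So n5 = 0 and n6 = 0.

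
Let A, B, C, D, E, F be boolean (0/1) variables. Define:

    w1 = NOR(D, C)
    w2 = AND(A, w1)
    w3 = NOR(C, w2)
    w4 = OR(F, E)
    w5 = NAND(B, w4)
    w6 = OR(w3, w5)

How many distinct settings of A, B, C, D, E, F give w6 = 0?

w6 = OR(w3, w5) must be 0, so both w3 = 0 and w5 = 0.
w3 = NOR(C, w2) must be 0, so at least one of C, w2 is 1.
Enumerating the 64 input combinations, 15 give w6 = 0 and 49 give w6 = 1.

15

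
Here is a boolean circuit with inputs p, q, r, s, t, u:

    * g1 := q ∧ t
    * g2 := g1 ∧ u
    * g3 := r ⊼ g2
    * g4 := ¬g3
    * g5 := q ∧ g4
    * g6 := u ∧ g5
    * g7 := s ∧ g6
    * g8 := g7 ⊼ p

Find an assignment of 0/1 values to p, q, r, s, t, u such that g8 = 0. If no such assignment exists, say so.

g8 = g7 ⊼ p must be 0, so both g7 = 1 and p = 1.
g7 = s ∧ g6 must be 1, so both s = 1 and g6 = 1.
Check with p=1, q=1, r=1, s=1, t=1, u=1:
g1 = q ∧ t = 1 ∧ 1 = 1
g2 = g1 ∧ u = 1 ∧ 1 = 1
g3 = r ⊼ g2 = 1 ⊼ 1 = 0
g4 = ¬g3 = ¬0 = 1
g5 = q ∧ g4 = 1 ∧ 1 = 1
g6 = u ∧ g5 = 1 ∧ 1 = 1
g7 = s ∧ g6 = 1 ∧ 1 = 1
g8 = g7 ⊼ p = 1 ⊼ 1 = 0
So g8 = 0 as required.

p=1, q=1, r=1, s=1, t=1, u=1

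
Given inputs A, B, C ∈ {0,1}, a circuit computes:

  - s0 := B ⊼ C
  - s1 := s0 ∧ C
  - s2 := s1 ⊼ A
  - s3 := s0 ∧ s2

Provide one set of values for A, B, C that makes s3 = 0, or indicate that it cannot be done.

Check with A=0, B=1, C=1:
s0 = B ⊼ C = 1 ⊼ 1 = 0
s1 = s0 ∧ C = 0 ∧ 1 = 0
s2 = s1 ⊼ A = 0 ⊼ 0 = 1
s3 = s0 ∧ s2 = 0 ∧ 1 = 0
So s3 = 0 as required.

A=0, B=1, C=1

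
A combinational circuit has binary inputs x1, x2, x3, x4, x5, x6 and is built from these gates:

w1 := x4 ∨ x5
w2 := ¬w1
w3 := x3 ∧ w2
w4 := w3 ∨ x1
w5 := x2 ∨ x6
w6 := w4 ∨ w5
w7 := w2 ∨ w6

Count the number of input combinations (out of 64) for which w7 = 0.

6

w7 = w2 ∨ w6 must be 0, so both w2 = 0 and w6 = 0.
w2 = ¬w1 must be 0, so w1 = 1.
Satisfying assignments:
  x1=0, x2=0, x3=0, x4=0, x5=1, x6=0
  x1=0, x2=0, x3=0, x4=1, x5=0, x6=0
  x1=0, x2=0, x3=0, x4=1, x5=1, x6=0
  x1=0, x2=0, x3=1, x4=0, x5=1, x6=0
  x1=0, x2=0, x3=1, x4=1, x5=0, x6=0
  x1=0, x2=0, x3=1, x4=1, x5=1, x6=0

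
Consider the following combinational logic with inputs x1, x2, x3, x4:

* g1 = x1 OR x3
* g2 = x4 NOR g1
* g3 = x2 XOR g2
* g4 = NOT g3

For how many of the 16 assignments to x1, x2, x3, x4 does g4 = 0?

g4 = NOT g3 must be 0, so g3 = 1.
Enumerating the 16 input combinations, 8 give g4 = 0 and 8 give g4 = 1.

8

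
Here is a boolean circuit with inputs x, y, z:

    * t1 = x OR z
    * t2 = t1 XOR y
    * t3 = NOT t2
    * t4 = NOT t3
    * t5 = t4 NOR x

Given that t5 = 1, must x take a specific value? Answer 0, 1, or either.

t5 = t4 NOR x must be 1, so both t4 = 0 and x = 0.
Every assignment with t5 = 1 has x = 0; there are 2 such assignment(s).
  x=0, y=0, z=0
  x=0, y=1, z=1

0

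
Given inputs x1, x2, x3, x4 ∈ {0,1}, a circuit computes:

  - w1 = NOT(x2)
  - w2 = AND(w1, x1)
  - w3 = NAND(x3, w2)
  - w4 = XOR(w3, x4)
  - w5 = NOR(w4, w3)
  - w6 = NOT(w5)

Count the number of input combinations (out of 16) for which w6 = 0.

w6 = NOT(w5) must be 0, so w5 = 1.
Satisfying assignments:
  x1=1, x2=0, x3=1, x4=0

1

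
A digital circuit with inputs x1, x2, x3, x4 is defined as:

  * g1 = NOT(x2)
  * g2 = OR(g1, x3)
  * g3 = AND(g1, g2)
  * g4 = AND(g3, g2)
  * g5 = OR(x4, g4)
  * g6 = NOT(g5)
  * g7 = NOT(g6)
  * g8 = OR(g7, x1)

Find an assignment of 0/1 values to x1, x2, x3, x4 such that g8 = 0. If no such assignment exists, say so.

x1=0, x2=1, x3=0, x4=0

g8 = OR(g7, x1) must be 0, so both g7 = 0 and x1 = 0.
g7 = NOT(g6) must be 0, so g6 = 1.
g6 = NOT(g5) must be 1, so g5 = 0.
Check with x1=0, x2=1, x3=0, x4=0:
g1 = NOT(x2) = NOT 1 = 0
g2 = OR(g1, x3) = OR(0, 0) = 0
g3 = AND(g1, g2) = AND(0, 0) = 0
g4 = AND(g3, g2) = AND(0, 0) = 0
g5 = OR(x4, g4) = OR(0, 0) = 0
g6 = NOT(g5) = NOT 0 = 1
g7 = NOT(g6) = NOT 1 = 0
g8 = OR(g7, x1) = OR(0, 0) = 0
So g8 = 0 as required.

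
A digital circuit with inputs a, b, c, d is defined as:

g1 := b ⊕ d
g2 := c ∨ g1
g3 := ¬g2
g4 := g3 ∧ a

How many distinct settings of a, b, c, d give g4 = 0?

14

g4 = g3 ∧ a must be 0, so at least one of g3, a is 0.
Enumerating the 16 input combinations, 14 give g4 = 0 and 2 give g4 = 1.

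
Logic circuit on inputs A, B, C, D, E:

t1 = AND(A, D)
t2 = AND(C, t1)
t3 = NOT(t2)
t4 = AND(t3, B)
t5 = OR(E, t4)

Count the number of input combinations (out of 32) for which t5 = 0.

t5 = OR(E, t4) must be 0, so both E = 0 and t4 = 0.
t4 = AND(t3, B) must be 0, so at least one of t3, B is 0.
Enumerating the 32 input combinations, 9 give t5 = 0 and 23 give t5 = 1.

9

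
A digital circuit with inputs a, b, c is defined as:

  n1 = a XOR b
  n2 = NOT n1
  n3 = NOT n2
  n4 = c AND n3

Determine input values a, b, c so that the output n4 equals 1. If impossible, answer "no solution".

a=1, b=0, c=1

n4 = c AND n3 must be 1, so both c = 1 and n3 = 1.
n3 = NOT n2 must be 1, so n2 = 0.
Check with a=1, b=0, c=1:
n1 = a XOR b = 1 XOR 0 = 1
n2 = NOT n1 = NOT 1 = 0
n3 = NOT n2 = NOT 0 = 1
n4 = c AND n3 = 1 AND 1 = 1
So n4 = 1 as required.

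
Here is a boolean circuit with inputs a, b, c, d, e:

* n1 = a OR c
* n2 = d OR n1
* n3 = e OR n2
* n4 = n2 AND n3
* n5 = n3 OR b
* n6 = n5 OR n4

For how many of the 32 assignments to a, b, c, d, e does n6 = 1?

31

n6 = n5 OR n4 must be 1, so at least one of n5, n4 is 1.
Enumerating the 32 input combinations, 31 give n6 = 1 and 1 give n6 = 0.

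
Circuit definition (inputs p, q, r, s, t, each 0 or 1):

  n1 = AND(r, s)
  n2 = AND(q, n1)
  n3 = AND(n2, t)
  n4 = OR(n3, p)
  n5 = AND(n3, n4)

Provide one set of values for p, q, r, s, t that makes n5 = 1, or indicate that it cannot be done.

p=0 q=1 r=1 s=1 t=1

n5 = AND(n3, n4) must be 1, so both n3 = 1 and n4 = 1.
n3 = AND(n2, t) must be 1, so both n2 = 1 and t = 1.
Check with p=0 q=1 r=1 s=1 t=1:
n1 = AND(r, s) = AND(1, 1) = 1
n2 = AND(q, n1) = AND(1, 1) = 1
n3 = AND(n2, t) = AND(1, 1) = 1
n4 = OR(n3, p) = OR(1, 0) = 1
n5 = AND(n3, n4) = AND(1, 1) = 1
So n5 = 1 as required.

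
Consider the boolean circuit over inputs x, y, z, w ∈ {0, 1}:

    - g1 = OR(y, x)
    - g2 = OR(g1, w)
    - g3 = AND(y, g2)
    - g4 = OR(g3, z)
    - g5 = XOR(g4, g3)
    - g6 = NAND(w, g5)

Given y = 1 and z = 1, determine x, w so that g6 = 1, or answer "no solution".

x=0, w=1

Check with y = 1 and z = 1 and x=0, w=1:
g1 = OR(y, x) = OR(1, 0) = 1
g2 = OR(g1, w) = OR(1, 1) = 1
g3 = AND(y, g2) = AND(1, 1) = 1
g4 = OR(g3, z) = OR(1, 1) = 1
g5 = XOR(g4, g3) = XOR(1, 1) = 0
g6 = NAND(w, g5) = NAND(1, 0) = 1
So g6 = 1.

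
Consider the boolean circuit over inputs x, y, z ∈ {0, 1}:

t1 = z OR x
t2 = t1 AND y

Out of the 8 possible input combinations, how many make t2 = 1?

3

t2 = t1 AND y must be 1, so both t1 = 1 and y = 1.
t1 = z OR x must be 1, so at least one of z, x is 1.
Enumerating the 8 input combinations, 3 give t2 = 1 and 5 give t2 = 0.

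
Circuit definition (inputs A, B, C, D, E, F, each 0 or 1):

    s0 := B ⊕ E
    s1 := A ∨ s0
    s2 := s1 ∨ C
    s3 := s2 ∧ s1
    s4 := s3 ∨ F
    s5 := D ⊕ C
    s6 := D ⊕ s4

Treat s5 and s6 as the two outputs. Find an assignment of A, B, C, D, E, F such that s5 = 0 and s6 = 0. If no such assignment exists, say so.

Check with A=0 B=1 C=0 D=0 E=1 F=0:
s0 = B ⊕ E = 1 ⊕ 1 = 0
s1 = A ∨ s0 = 0 ∨ 0 = 0
s2 = s1 ∨ C = 0 ∨ 0 = 0
s3 = s2 ∧ s1 = 0 ∧ 0 = 0
s4 = s3 ∨ F = 0 ∨ 0 = 0
s5 = D ⊕ C = 0 ⊕ 0 = 0
s6 = D ⊕ s4 = 0 ⊕ 0 = 0
So s5 = 0 and s6 = 0.

A=0 B=1 C=0 D=0 E=1 F=0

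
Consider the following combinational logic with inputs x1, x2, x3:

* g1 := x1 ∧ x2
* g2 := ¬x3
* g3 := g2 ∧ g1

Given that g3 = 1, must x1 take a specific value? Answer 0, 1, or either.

g3 = g2 ∧ g1 must be 1, so both g2 = 1 and g1 = 1.
g2 = ¬x3 must be 1, so x3 = 0.
g1 = x1 ∧ x2 must be 1, so both x1 = 1 and x2 = 1.
Every assignment with g3 = 1 has x1 = 1; there are 1 such assignment(s).
  x1=1, x2=1, x3=0

1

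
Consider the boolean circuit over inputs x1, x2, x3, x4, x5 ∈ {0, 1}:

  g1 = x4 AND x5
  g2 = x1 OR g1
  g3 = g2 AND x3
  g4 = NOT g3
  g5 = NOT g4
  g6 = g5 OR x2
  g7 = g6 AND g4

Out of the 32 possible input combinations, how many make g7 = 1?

11

g7 = g6 AND g4 must be 1, so both g6 = 1 and g4 = 1.
Enumerating the 32 input combinations, 11 give g7 = 1 and 21 give g7 = 0.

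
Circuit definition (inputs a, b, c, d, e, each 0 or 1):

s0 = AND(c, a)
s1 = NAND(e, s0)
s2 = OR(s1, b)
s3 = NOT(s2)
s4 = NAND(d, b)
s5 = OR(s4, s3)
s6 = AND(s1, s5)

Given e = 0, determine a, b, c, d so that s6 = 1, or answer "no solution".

s6 = AND(s1, s5) must be 1, so both s1 = 1 and s5 = 1.
Check with e = 0 and a=1, b=1, c=1, d=0:
s0 = AND(c, a) = AND(1, 1) = 1
s1 = NAND(e, s0) = NAND(0, 1) = 1
s2 = OR(s1, b) = OR(1, 1) = 1
s3 = NOT(s2) = NOT 1 = 0
s4 = NAND(d, b) = NAND(0, 1) = 1
s5 = OR(s4, s3) = OR(1, 0) = 1
s6 = AND(s1, s5) = AND(1, 1) = 1
So s6 = 1.

a=1, b=1, c=1, d=0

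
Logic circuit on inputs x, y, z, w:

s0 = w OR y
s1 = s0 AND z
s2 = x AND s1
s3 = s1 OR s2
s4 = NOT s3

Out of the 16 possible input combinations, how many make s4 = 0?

6

s4 = NOT s3 must be 0, so s3 = 1.
Satisfying assignments:
  x=0, y=0, z=1, w=1
  x=0, y=1, z=1, w=0
  x=0, y=1, z=1, w=1
  x=1, y=0, z=1, w=1
  x=1, y=1, z=1, w=0
  x=1, y=1, z=1, w=1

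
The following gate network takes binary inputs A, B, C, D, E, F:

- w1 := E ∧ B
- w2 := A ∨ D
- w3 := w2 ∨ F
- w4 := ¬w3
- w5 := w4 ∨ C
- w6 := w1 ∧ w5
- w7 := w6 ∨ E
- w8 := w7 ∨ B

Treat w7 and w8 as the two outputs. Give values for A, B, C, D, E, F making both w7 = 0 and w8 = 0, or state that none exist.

A=1, B=0, C=1, D=0, E=0, F=1

Check with A=1, B=0, C=1, D=0, E=0, F=1:
w1 = E ∧ B = 0 ∧ 0 = 0
w2 = A ∨ D = 1 ∨ 0 = 1
w3 = w2 ∨ F = 1 ∨ 1 = 1
w4 = ¬w3 = ¬1 = 0
w5 = w4 ∨ C = 0 ∨ 1 = 1
w6 = w1 ∧ w5 = 0 ∧ 1 = 0
w7 = w6 ∨ E = 0 ∨ 0 = 0
w8 = w7 ∨ B = 0 ∨ 0 = 0
So w7 = 0 and w8 = 0.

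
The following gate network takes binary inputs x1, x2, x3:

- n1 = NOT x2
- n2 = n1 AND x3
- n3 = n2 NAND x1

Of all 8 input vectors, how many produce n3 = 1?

n3 = n2 NAND x1 must be 1, so at least one of n2, x1 is 0.
Enumerating the 8 input combinations, 7 give n3 = 1 and 1 give n3 = 0.

7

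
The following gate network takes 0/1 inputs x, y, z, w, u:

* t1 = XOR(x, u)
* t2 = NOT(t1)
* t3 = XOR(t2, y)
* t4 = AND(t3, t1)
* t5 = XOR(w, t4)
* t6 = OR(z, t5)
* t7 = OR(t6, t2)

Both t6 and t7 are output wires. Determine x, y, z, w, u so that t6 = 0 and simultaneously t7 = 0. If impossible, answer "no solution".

x=0 y=0 z=0 w=0 u=1

Check with x=0 y=0 z=0 w=0 u=1:
t1 = XOR(x, u) = XOR(0, 1) = 1
t2 = NOT(t1) = NOT 1 = 0
t3 = XOR(t2, y) = XOR(0, 0) = 0
t4 = AND(t3, t1) = AND(0, 1) = 0
t5 = XOR(w, t4) = XOR(0, 0) = 0
t6 = OR(z, t5) = OR(0, 0) = 0
t7 = OR(t6, t2) = OR(0, 0) = 0
So t6 = 0 and t7 = 0.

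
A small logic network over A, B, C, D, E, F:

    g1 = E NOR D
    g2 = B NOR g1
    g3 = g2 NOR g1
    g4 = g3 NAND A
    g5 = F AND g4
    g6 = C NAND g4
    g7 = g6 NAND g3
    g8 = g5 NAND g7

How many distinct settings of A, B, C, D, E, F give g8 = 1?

g8 = g5 NAND g7 must be 1, so at least one of g5, g7 is 0.
Enumerating the 64 input combinations, 41 give g8 = 1 and 23 give g8 = 0.

41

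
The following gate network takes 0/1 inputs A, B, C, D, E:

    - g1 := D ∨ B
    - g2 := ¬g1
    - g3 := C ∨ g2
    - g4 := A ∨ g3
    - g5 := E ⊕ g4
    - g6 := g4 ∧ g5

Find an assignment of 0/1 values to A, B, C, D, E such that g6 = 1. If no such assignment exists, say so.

g6 = g4 ∧ g5 must be 1, so both g4 = 1 and g5 = 1.
g4 = A ∨ g3 must be 1, so at least one of A, g3 is 1.
Check with A=1 B=0 C=1 D=1 E=0:
g1 = D ∨ B = 1 ∨ 0 = 1
g2 = ¬g1 = ¬1 = 0
g3 = C ∨ g2 = 1 ∨ 0 = 1
g4 = A ∨ g3 = 1 ∨ 1 = 1
g5 = E ⊕ g4 = 0 ⊕ 1 = 1
g6 = g4 ∧ g5 = 1 ∧ 1 = 1
So g6 = 1 as required.

A=1 B=0 C=1 D=1 E=0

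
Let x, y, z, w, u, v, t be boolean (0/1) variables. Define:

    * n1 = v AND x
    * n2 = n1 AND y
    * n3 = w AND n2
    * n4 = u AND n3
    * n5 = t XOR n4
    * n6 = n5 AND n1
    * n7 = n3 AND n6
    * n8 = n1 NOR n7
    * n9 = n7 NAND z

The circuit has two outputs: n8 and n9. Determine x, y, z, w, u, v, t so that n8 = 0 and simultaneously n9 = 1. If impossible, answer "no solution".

x=1, y=1, z=0, w=0, u=1, v=1, t=0

Check with x=1, y=1, z=0, w=0, u=1, v=1, t=0:
n1 = v AND x = 1 AND 1 = 1
n2 = n1 AND y = 1 AND 1 = 1
n3 = w AND n2 = 0 AND 1 = 0
n4 = u AND n3 = 1 AND 0 = 0
n5 = t XOR n4 = 0 XOR 0 = 0
n6 = n5 AND n1 = 0 AND 1 = 0
n7 = n3 AND n6 = 0 AND 0 = 0
n8 = n1 NOR n7 = 1 NOR 0 = 0
n9 = n7 NAND z = 0 NAND 0 = 1
So n8 = 0 and n9 = 1.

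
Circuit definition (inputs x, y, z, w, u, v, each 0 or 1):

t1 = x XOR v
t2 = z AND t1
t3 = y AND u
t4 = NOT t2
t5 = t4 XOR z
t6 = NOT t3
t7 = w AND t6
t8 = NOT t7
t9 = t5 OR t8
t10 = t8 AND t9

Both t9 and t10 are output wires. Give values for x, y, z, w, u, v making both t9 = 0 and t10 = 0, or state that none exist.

x=0 y=1 z=1 w=1 u=0 v=0

Check with x=0 y=1 z=1 w=1 u=0 v=0:
t1 = x XOR v = 0 XOR 0 = 0
t2 = z AND t1 = 1 AND 0 = 0
t3 = y AND u = 1 AND 0 = 0
t4 = NOT t2 = NOT 0 = 1
t5 = t4 XOR z = 1 XOR 1 = 0
t6 = NOT t3 = NOT 0 = 1
t7 = w AND t6 = 1 AND 1 = 1
t8 = NOT t7 = NOT 1 = 0
t9 = t5 OR t8 = 0 OR 0 = 0
t10 = t8 AND t9 = 0 AND 0 = 0
So t9 = 0 and t10 = 0.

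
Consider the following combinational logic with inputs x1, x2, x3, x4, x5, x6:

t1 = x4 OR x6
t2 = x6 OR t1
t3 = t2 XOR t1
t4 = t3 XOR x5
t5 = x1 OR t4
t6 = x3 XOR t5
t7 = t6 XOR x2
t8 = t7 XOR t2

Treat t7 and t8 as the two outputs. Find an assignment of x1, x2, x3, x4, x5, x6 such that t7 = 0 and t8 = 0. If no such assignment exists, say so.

x1=1, x2=0, x3=1, x4=0, x5=1, x6=0

Check with x1=1, x2=0, x3=1, x4=0, x5=1, x6=0:
t1 = x4 OR x6 = 0 OR 0 = 0
t2 = x6 OR t1 = 0 OR 0 = 0
t3 = t2 XOR t1 = 0 XOR 0 = 0
t4 = t3 XOR x5 = 0 XOR 1 = 1
t5 = x1 OR t4 = 1 OR 1 = 1
t6 = x3 XOR t5 = 1 XOR 1 = 0
t7 = t6 XOR x2 = 0 XOR 0 = 0
t8 = t7 XOR t2 = 0 XOR 0 = 0
So t7 = 0 and t8 = 0.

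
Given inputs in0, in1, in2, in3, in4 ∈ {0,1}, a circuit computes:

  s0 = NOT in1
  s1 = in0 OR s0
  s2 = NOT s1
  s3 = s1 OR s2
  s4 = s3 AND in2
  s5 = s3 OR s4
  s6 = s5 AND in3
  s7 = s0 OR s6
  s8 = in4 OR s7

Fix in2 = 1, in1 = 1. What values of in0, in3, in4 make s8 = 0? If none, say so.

in0=1, in3=0, in4=0

s8 = in4 OR s7 must be 0, so both in4 = 0 and s7 = 0.
s7 = s0 OR s6 must be 0, so both s0 = 0 and s6 = 0.
Check with in2 = 1, in1 = 1 and in0=1, in3=0, in4=0:
s0 = NOT in1 = NOT 1 = 0
s1 = in0 OR s0 = 1 OR 0 = 1
s2 = NOT s1 = NOT 1 = 0
s3 = s1 OR s2 = 1 OR 0 = 1
s4 = s3 AND in2 = 1 AND 1 = 1
s5 = s3 OR s4 = 1 OR 1 = 1
s6 = s5 AND in3 = 1 AND 0 = 0
s7 = s0 OR s6 = 0 OR 0 = 0
s8 = in4 OR s7 = 0 OR 0 = 0
So s8 = 0.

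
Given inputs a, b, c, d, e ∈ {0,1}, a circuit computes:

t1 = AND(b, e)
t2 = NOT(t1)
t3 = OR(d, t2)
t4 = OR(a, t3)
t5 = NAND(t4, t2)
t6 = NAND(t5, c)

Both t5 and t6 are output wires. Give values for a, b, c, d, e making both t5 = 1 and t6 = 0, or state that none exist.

Check with a=1, b=1, c=1, d=1, e=1:
t1 = AND(b, e) = AND(1, 1) = 1
t2 = NOT(t1) = NOT 1 = 0
t3 = OR(d, t2) = OR(1, 0) = 1
t4 = OR(a, t3) = OR(1, 1) = 1
t5 = NAND(t4, t2) = NAND(1, 0) = 1
t6 = NAND(t5, c) = NAND(1, 1) = 0
So t5 = 1 and t6 = 0.

a=1, b=1, c=1, d=1, e=1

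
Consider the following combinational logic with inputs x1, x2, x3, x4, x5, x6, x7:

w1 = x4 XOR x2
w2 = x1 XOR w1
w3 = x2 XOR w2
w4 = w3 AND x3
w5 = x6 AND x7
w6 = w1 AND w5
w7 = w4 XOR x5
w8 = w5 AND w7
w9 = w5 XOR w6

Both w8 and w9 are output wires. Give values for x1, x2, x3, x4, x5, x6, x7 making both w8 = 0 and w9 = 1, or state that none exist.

Check with x1=0, x2=0, x3=0, x4=0, x5=0, x6=1, x7=1:
w1 = x4 XOR x2 = 0 XOR 0 = 0
w2 = x1 XOR w1 = 0 XOR 0 = 0
w3 = x2 XOR w2 = 0 XOR 0 = 0
w4 = w3 AND x3 = 0 AND 0 = 0
w5 = x6 AND x7 = 1 AND 1 = 1
w6 = w1 AND w5 = 0 AND 1 = 0
w7 = w4 XOR x5 = 0 XOR 0 = 0
w8 = w5 AND w7 = 1 AND 0 = 0
w9 = w5 XOR w6 = 1 XOR 0 = 1
So w8 = 0 and w9 = 1.

x1=0, x2=0, x3=0, x4=0, x5=0, x6=1, x7=1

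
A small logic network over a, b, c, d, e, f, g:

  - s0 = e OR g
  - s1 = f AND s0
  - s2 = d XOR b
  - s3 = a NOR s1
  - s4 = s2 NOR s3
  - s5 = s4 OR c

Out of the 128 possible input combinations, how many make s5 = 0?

s5 = s4 OR c must be 0, so both s4 = 0 and c = 0.
s4 = s2 NOR s3 must be 0, so at least one of s2, s3 is 1.
Enumerating the 128 input combinations, 42 give s5 = 0 and 86 give s5 = 1.

42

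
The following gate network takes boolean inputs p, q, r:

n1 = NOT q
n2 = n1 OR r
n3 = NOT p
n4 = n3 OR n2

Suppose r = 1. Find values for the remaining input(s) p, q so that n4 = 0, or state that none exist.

With r = 1 fixed, none of the 4 settings of p, q give n4 = 0.
For example, with p=0, q=1:
n1 = NOT q = NOT 1 = 0
n2 = n1 OR r = 0 OR 1 = 1
n3 = NOT p = NOT 0 = 1
n4 = n3 OR n2 = 1 OR 1 = 1
giving n4 = 1 ≠ 0.

no solution exists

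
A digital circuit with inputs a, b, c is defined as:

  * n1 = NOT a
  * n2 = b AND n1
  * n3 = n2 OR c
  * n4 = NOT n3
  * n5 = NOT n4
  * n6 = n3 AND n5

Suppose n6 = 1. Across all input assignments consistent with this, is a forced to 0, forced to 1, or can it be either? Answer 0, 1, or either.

either

Both values of a occur among assignments with n6 = 1:
  a=0: a=0, b=0, c=1
  a=1: a=1, b=0, c=1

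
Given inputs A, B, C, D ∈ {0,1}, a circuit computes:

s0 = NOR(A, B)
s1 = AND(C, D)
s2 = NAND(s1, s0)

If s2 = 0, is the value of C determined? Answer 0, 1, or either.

1

s2 = NAND(s1, s0) must be 0, so both s1 = 1 and s0 = 1.
Every assignment with s2 = 0 has C = 1; there are 1 such assignment(s).
  A=0, B=0, C=1, D=1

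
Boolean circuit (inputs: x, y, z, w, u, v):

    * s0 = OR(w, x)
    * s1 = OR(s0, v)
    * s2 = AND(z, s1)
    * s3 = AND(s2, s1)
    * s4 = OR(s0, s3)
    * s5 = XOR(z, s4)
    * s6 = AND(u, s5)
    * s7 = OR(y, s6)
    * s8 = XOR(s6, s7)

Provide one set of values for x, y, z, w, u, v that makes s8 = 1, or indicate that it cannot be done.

x=1, y=1, z=1, w=0, u=1, v=0

Check with x=1, y=1, z=1, w=0, u=1, v=0:
s0 = OR(w, x) = OR(0, 1) = 1
s1 = OR(s0, v) = OR(1, 0) = 1
s2 = AND(z, s1) = AND(1, 1) = 1
s3 = AND(s2, s1) = AND(1, 1) = 1
s4 = OR(s0, s3) = OR(1, 1) = 1
s5 = XOR(z, s4) = XOR(1, 1) = 0
s6 = AND(u, s5) = AND(1, 0) = 0
s7 = OR(y, s6) = OR(1, 0) = 1
s8 = XOR(s6, s7) = XOR(0, 1) = 1
So s8 = 1 as required.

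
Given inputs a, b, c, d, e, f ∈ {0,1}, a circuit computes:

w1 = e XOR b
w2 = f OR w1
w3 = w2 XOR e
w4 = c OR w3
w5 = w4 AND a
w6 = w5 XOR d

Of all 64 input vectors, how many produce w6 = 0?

32

w6 = w5 XOR d must be 0, so w5 and d are equal.
Enumerating the 64 input combinations, 32 give w6 = 0 and 32 give w6 = 1.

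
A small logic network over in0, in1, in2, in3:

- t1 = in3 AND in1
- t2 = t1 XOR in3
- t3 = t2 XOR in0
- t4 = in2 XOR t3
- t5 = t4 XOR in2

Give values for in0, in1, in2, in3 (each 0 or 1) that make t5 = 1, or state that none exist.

t5 = t4 XOR in2 must be 1, so t4 and in2 differ.
Check with in0=0, in1=0, in2=0, in3=1:
t1 = in3 AND in1 = 1 AND 0 = 0
t2 = t1 XOR in3 = 0 XOR 1 = 1
t3 = t2 XOR in0 = 1 XOR 0 = 1
t4 = in2 XOR t3 = 0 XOR 1 = 1
t5 = t4 XOR in2 = 1 XOR 0 = 1
So t5 = 1 as required.

in0=0, in1=0, in2=0, in3=1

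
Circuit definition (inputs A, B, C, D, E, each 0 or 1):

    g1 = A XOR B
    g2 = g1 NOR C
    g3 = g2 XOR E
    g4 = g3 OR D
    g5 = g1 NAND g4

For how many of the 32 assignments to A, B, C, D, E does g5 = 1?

20

g5 = g1 NAND g4 must be 1, so at least one of g1, g4 is 0.
Enumerating the 32 input combinations, 20 give g5 = 1 and 12 give g5 = 0.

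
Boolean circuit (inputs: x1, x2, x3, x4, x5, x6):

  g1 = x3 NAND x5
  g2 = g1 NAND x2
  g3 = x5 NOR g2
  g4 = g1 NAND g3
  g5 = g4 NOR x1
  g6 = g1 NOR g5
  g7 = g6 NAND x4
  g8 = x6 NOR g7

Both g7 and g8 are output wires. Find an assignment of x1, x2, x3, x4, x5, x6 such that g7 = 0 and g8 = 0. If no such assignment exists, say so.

x1=1 x2=0 x3=1 x4=1 x5=1 x6=1

Check with x1=1 x2=0 x3=1 x4=1 x5=1 x6=1:
g1 = x3 NAND x5 = 1 NAND 1 = 0
g2 = g1 NAND x2 = 0 NAND 0 = 1
g3 = x5 NOR g2 = 1 NOR 1 = 0
g4 = g1 NAND g3 = 0 NAND 0 = 1
g5 = g4 NOR x1 = 1 NOR 1 = 0
g6 = g1 NOR g5 = 0 NOR 0 = 1
g7 = g6 NAND x4 = 1 NAND 1 = 0
g8 = x6 NOR g7 = 1 NOR 0 = 0
So g7 = 0 and g8 = 0.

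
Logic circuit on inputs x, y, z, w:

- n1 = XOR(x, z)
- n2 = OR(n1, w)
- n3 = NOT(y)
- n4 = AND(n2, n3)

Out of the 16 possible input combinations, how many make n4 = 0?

n4 = AND(n2, n3) must be 0, so at least one of n2, n3 is 0.
Enumerating the 16 input combinations, 10 give n4 = 0 and 6 give n4 = 1.

10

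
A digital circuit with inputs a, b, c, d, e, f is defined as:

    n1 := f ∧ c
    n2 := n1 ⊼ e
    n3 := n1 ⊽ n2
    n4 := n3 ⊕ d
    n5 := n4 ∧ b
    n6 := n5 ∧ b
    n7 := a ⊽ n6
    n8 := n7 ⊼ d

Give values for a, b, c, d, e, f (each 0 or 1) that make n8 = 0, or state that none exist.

n8 = n7 ⊼ d must be 0, so both n7 = 1 and d = 1.
n7 = a ⊽ n6 must be 1, so both a = 0 and n6 = 0.
n6 = n5 ∧ b must be 0, so at least one of n5, b is 0.
Check with a=0 b=0 c=1 d=1 e=0 f=1:
n1 = f ∧ c = 1 ∧ 1 = 1
n2 = n1 ⊼ e = 1 ⊼ 0 = 1
n3 = n1 ⊽ n2 = 1 ⊽ 1 = 0
n4 = n3 ⊕ d = 0 ⊕ 1 = 1
n5 = n4 ∧ b = 1 ∧ 0 = 0
n6 = n5 ∧ b = 0 ∧ 0 = 0
n7 = a ⊽ n6 = 0 ⊽ 0 = 1
n8 = n7 ⊼ d = 1 ⊼ 1 = 0
So n8 = 0 as required.

a=0 b=0 c=1 d=1 e=0 f=1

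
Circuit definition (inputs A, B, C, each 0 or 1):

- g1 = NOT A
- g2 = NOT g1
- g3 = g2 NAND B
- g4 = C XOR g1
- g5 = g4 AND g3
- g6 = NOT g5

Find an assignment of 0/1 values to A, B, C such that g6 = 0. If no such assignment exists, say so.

A=0, B=1, C=0

g6 = NOT g5 must be 0, so g5 = 1.
g5 = g4 AND g3 must be 1, so both g4 = 1 and g3 = 1.
Check with A=0, B=1, C=0:
g1 = NOT A = NOT 0 = 1
g2 = NOT g1 = NOT 1 = 0
g3 = g2 NAND B = 0 NAND 1 = 1
g4 = C XOR g1 = 0 XOR 1 = 1
g5 = g4 AND g3 = 1 AND 1 = 1
g6 = NOT g5 = NOT 1 = 0
So g6 = 0 as required.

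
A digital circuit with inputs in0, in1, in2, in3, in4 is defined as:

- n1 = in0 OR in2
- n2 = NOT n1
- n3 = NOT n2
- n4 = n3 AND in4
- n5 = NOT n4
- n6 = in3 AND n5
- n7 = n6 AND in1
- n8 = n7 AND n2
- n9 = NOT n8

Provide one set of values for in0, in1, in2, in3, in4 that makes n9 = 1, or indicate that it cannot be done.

in0=1 in1=1 in2=1 in3=0 in4=1

Check with in0=1 in1=1 in2=1 in3=0 in4=1:
n1 = in0 OR in2 = 1 OR 1 = 1
n2 = NOT n1 = NOT 1 = 0
n3 = NOT n2 = NOT 0 = 1
n4 = n3 AND in4 = 1 AND 1 = 1
n5 = NOT n4 = NOT 1 = 0
n6 = in3 AND n5 = 0 AND 0 = 0
n7 = n6 AND in1 = 0 AND 1 = 0
n8 = n7 AND n2 = 0 AND 0 = 0
n9 = NOT n8 = NOT 0 = 1
So n9 = 1 as required.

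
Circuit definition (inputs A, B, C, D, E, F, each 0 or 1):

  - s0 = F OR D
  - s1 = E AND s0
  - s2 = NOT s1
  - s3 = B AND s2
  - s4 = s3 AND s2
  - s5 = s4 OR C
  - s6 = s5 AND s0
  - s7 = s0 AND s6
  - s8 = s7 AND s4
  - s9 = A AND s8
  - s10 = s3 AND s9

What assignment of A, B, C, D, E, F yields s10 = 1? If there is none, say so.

Check with A=1, B=1, C=0, D=1, E=0, F=1:
s0 = F OR D = 1 OR 1 = 1
s1 = E AND s0 = 0 AND 1 = 0
s2 = NOT s1 = NOT 0 = 1
s3 = B AND s2 = 1 AND 1 = 1
s4 = s3 AND s2 = 1 AND 1 = 1
s5 = s4 OR C = 1 OR 0 = 1
s6 = s5 AND s0 = 1 AND 1 = 1
s7 = s0 AND s6 = 1 AND 1 = 1
s8 = s7 AND s4 = 1 AND 1 = 1
s9 = A AND s8 = 1 AND 1 = 1
s10 = s3 AND s9 = 1 AND 1 = 1
So s10 = 1 as required.

A=1, B=1, C=0, D=1, E=0, F=1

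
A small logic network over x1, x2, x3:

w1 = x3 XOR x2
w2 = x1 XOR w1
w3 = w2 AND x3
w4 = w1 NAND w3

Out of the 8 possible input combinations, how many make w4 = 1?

7

w4 = w1 NAND w3 must be 1, so at least one of w1, w3 is 0.
Enumerating the 8 input combinations, 7 give w4 = 1 and 1 give w4 = 0.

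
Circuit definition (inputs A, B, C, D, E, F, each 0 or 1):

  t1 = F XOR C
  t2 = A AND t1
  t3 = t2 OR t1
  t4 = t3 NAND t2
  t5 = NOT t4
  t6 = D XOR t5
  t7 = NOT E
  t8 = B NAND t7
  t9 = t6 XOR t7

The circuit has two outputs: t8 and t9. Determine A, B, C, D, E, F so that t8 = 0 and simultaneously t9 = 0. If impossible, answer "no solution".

A=0 B=1 C=1 D=1 E=0 F=0

Check with A=0 B=1 C=1 D=1 E=0 F=0:
t1 = F XOR C = 0 XOR 1 = 1
t2 = A AND t1 = 0 AND 1 = 0
t3 = t2 OR t1 = 0 OR 1 = 1
t4 = t3 NAND t2 = 1 NAND 0 = 1
t5 = NOT t4 = NOT 1 = 0
t6 = D XOR t5 = 1 XOR 0 = 1
t7 = NOT E = NOT 0 = 1
t8 = B NAND t7 = 1 NAND 1 = 0
t9 = t6 XOR t7 = 1 XOR 1 = 0
So t8 = 0 and t9 = 0.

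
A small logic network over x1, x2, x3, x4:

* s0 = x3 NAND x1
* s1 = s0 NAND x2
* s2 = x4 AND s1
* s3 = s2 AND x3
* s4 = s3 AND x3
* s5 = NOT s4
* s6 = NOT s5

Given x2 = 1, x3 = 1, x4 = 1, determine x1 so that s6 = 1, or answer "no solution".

Check with x2 = 1, x3 = 1, x4 = 1 and x1=1:
s0 = x3 NAND x1 = 1 NAND 1 = 0
s1 = s0 NAND x2 = 0 NAND 1 = 1
s2 = x4 AND s1 = 1 AND 1 = 1
s3 = s2 AND x3 = 1 AND 1 = 1
s4 = s3 AND x3 = 1 AND 1 = 1
s5 = NOT s4 = NOT 1 = 0
s6 = NOT s5 = NOT 0 = 1
So s6 = 1.

x1=1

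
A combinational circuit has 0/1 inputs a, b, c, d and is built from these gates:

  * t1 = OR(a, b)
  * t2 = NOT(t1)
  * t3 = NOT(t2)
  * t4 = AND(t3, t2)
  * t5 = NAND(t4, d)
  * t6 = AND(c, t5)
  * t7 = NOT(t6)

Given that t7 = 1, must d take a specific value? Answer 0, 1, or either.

Both values of d occur among assignments with t7 = 1:
  d=0: a=0, b=0, c=0, d=0
  d=1: a=0, b=0, c=0, d=1

either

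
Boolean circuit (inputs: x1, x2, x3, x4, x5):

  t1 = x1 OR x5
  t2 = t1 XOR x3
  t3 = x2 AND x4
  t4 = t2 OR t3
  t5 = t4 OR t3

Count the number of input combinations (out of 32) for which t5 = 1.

t5 = t4 OR t3 must be 1, so at least one of t4, t3 is 1.
Enumerating the 32 input combinations, 20 give t5 = 1 and 12 give t5 = 0.

20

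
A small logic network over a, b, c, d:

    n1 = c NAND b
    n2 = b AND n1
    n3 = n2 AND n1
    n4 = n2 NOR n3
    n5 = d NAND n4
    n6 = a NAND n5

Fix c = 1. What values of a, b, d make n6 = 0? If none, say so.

a=1, b=0, d=0

Check with c = 1 and a=1, b=0, d=0:
n1 = c NAND b = 1 NAND 0 = 1
n2 = b AND n1 = 0 AND 1 = 0
n3 = n2 AND n1 = 0 AND 1 = 0
n4 = n2 NOR n3 = 0 NOR 0 = 1
n5 = d NAND n4 = 0 NAND 1 = 1
n6 = a NAND n5 = 1 NAND 1 = 0
So n6 = 0.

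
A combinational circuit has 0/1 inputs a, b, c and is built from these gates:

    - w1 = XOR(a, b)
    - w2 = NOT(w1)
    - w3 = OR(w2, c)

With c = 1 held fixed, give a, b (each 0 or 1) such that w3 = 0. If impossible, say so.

no solution exists

With c = 1 fixed, none of the 4 settings of a, b give w3 = 0.
For example, with a=0, b=1:
w1 = XOR(a, b) = XOR(0, 1) = 1
w2 = NOT(w1) = NOT 1 = 0
w3 = OR(w2, c) = OR(0, 1) = 1
giving w3 = 1 ≠ 0.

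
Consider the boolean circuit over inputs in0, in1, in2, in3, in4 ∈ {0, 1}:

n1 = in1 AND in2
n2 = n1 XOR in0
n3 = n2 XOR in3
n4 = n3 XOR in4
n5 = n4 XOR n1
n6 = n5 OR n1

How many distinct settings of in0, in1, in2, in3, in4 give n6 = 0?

n6 = n5 OR n1 must be 0, so both n5 = 0 and n1 = 0.
Enumerating the 32 input combinations, 12 give n6 = 0 and 20 give n6 = 1.

12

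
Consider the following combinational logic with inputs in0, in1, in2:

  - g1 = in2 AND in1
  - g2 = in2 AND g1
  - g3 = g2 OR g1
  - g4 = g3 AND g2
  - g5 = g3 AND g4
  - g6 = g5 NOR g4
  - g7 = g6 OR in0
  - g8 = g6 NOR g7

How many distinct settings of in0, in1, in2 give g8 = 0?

g8 = g6 NOR g7 must be 0, so at least one of g6, g7 is 1.
Enumerating the 8 input combinations, 7 give g8 = 0 and 1 give g8 = 1.

7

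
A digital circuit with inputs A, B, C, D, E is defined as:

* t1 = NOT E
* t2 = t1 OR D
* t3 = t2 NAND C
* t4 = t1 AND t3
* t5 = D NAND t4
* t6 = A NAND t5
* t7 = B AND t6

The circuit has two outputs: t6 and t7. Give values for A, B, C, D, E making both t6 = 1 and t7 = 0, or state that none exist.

Check with A=0, B=0, C=1, D=0, E=0:
t1 = NOT E = NOT 0 = 1
t2 = t1 OR D = 1 OR 0 = 1
t3 = t2 NAND C = 1 NAND 1 = 0
t4 = t1 AND t3 = 1 AND 0 = 0
t5 = D NAND t4 = 0 NAND 0 = 1
t6 = A NAND t5 = 0 NAND 1 = 1
t7 = B AND t6 = 0 AND 1 = 0
So t6 = 1 and t7 = 0.

A=0, B=0, C=1, D=0, E=0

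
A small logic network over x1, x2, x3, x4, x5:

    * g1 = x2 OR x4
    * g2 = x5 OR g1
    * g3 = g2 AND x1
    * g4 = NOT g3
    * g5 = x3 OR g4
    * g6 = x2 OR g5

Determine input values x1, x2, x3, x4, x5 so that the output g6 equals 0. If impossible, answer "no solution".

x1=1, x2=0, x3=0, x4=1, x5=0

g6 = x2 OR g5 must be 0, so both x2 = 0 and g5 = 0.
g5 = x3 OR g4 must be 0, so both x3 = 0 and g4 = 0.
g4 = NOT g3 must be 0, so g3 = 1.
Check with x1=1, x2=0, x3=0, x4=1, x5=0:
g1 = x2 OR x4 = 0 OR 1 = 1
g2 = x5 OR g1 = 0 OR 1 = 1
g3 = g2 AND x1 = 1 AND 1 = 1
g4 = NOT g3 = NOT 1 = 0
g5 = x3 OR g4 = 0 OR 0 = 0
g6 = x2 OR g5 = 0 OR 0 = 0
So g6 = 0 as required.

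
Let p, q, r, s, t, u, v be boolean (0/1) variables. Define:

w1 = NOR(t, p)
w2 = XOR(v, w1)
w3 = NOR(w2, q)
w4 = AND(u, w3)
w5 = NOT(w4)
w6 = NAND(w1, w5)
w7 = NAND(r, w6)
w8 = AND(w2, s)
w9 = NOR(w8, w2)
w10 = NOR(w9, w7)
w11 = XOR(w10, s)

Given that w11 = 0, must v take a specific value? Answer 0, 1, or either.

either

Both values of v occur among assignments with w11 = 0:
  v=0: p=0, q=0, r=0, s=0, t=0, u=0, v=0
  v=1: p=0, q=0, r=0, s=0, t=0, u=0, v=1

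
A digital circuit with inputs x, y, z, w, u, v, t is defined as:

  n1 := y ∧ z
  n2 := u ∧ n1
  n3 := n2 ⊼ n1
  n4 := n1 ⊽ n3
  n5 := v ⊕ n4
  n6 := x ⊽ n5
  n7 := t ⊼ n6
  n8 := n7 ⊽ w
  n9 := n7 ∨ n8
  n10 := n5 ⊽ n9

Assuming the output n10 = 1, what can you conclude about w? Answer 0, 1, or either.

n10 = n5 ⊽ n9 must be 1, so both n5 = 0 and n9 = 0.
n5 = v ⊕ n4 must be 0, so v and n4 are equal.
n9 = n7 ∨ n8 must be 0, so both n7 = 0 and n8 = 0.
Every assignment with n10 = 1 has w = 1; there are 8 such assignment(s).

1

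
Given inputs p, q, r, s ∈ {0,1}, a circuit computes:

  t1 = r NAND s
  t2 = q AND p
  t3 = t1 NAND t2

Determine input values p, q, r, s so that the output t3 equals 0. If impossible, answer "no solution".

t3 = t1 NAND t2 must be 0, so both t1 = 1 and t2 = 1.
t1 = r NAND s must be 1, so at least one of r, s is 0.
t2 = q AND p must be 1, so both q = 1 and p = 1.
Check with p=1, q=1, r=0, s=0:
t1 = r NAND s = 0 NAND 0 = 1
t2 = q AND p = 1 AND 1 = 1
t3 = t1 NAND t2 = 1 NAND 1 = 0
So t3 = 0 as required.

p=1, q=1, r=0, s=0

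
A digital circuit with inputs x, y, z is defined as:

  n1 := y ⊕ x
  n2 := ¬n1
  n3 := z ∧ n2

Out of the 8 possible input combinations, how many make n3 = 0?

n3 = z ∧ n2 must be 0, so at least one of z, n2 is 0.
Enumerating the 8 input combinations, 6 give n3 = 0 and 2 give n3 = 1.

6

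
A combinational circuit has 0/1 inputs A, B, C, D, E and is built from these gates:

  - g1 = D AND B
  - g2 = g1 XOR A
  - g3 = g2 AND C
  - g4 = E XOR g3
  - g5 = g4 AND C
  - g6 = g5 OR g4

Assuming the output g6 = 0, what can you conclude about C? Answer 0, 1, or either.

either

Both values of C occur among assignments with g6 = 0:
  C=0: A=0, B=0, C=0, D=0, E=0
  C=1: A=0, B=0, C=1, D=0, E=0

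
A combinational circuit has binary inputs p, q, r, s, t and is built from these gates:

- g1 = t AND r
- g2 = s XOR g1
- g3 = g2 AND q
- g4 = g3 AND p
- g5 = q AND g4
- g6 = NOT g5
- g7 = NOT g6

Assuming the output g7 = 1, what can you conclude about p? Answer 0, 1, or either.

1

g7 = NOT g6 must be 1, so g6 = 0.
g6 = NOT g5 must be 0, so g5 = 1.
g5 = q AND g4 must be 1, so both q = 1 and g4 = 1.
Every assignment with g7 = 1 has p = 1; there are 4 such assignment(s).
  p=1, q=1, r=0, s=1, t=0
  p=1, q=1, r=0, s=1, t=1
  p=1, q=1, r=1, s=0, t=1
  p=1, q=1, r=1, s=1, t=0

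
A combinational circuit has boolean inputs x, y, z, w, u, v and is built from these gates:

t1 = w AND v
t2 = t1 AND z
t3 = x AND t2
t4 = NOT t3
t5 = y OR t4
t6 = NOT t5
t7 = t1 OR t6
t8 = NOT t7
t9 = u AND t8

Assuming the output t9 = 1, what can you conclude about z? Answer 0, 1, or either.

either

Both values of z occur among assignments with t9 = 1:
  z=0: x=0, y=0, z=0, w=0, u=1, v=0
  z=1: x=0, y=0, z=1, w=0, u=1, v=0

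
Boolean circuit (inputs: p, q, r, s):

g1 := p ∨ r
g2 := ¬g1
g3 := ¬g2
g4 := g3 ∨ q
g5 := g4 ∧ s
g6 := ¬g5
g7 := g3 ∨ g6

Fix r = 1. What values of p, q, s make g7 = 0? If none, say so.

no solution exists

With r = 1 fixed, none of the 8 settings of p, q, s give g7 = 0.
For example, with p=0, q=1, s=1:
g1 = p ∨ r = 0 ∨ 1 = 1
g2 = ¬g1 = ¬1 = 0
g3 = ¬g2 = ¬0 = 1
g4 = g3 ∨ q = 1 ∨ 1 = 1
g5 = g4 ∧ s = 1 ∧ 1 = 1
g6 = ¬g5 = ¬1 = 0
g7 = g3 ∨ g6 = 1 ∨ 0 = 1
giving g7 = 1 ≠ 0.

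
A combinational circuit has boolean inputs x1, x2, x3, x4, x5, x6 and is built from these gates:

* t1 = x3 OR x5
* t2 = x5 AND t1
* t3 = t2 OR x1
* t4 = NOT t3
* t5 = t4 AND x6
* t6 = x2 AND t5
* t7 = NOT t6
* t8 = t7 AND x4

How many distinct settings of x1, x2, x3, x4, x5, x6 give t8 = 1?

t8 = t7 AND x4 must be 1, so both t7 = 1 and x4 = 1.
t7 = NOT t6 must be 1, so t6 = 0.
Enumerating the 64 input combinations, 30 give t8 = 1 and 34 give t8 = 0.

30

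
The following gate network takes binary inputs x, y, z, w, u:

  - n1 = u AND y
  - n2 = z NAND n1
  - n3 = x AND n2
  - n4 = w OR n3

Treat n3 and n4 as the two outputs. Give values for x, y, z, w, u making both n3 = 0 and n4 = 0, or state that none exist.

x=0, y=0, z=1, w=0, u=1

Check with x=0, y=0, z=1, w=0, u=1:
n1 = u AND y = 1 AND 0 = 0
n2 = z NAND n1 = 1 NAND 0 = 1
n3 = x AND n2 = 0 AND 1 = 0
n4 = w OR n3 = 0 OR 0 = 0
So n3 = 0 and n4 = 0.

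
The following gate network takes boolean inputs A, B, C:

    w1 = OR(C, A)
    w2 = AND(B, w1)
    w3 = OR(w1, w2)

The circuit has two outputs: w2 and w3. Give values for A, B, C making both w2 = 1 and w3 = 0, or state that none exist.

no solution exists

Across all 8 input combinations, none give both w2 = 1 and w3 = 0.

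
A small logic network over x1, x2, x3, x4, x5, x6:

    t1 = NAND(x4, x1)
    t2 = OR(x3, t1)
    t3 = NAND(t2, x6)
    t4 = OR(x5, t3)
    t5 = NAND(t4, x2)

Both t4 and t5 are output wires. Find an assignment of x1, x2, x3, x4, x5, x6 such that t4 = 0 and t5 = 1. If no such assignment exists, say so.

Check with x1=0, x2=0, x3=1, x4=1, x5=0, x6=1:
t1 = NAND(x4, x1) = NAND(1, 0) = 1
t2 = OR(x3, t1) = OR(1, 1) = 1
t3 = NAND(t2, x6) = NAND(1, 1) = 0
t4 = OR(x5, t3) = OR(0, 0) = 0
t5 = NAND(t4, x2) = NAND(0, 0) = 1
So t4 = 0 and t5 = 1.

x1=0, x2=0, x3=1, x4=1, x5=0, x6=1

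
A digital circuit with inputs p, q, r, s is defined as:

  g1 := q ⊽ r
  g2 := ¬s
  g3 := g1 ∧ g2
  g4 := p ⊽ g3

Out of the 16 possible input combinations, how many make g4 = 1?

7

g4 = p ⊽ g3 must be 1, so both p = 0 and g3 = 0.
g3 = g1 ∧ g2 must be 0, so at least one of g1, g2 is 0.
Enumerating the 16 input combinations, 7 give g4 = 1 and 9 give g4 = 0.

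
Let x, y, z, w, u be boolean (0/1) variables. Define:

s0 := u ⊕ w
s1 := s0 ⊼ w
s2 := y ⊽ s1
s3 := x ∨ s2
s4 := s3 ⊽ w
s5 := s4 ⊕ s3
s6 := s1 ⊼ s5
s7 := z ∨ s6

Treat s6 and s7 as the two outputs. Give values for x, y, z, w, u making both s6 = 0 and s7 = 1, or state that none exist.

x=1, y=1, z=1, w=0, u=0

Check with x=1, y=1, z=1, w=0, u=0:
s0 = u ⊕ w = 0 ⊕ 0 = 0
s1 = s0 ⊼ w = 0 ⊼ 0 = 1
s2 = y ⊽ s1 = 1 ⊽ 1 = 0
s3 = x ∨ s2 = 1 ∨ 0 = 1
s4 = s3 ⊽ w = 1 ⊽ 0 = 0
s5 = s4 ⊕ s3 = 0 ⊕ 1 = 1
s6 = s1 ⊼ s5 = 1 ⊼ 1 = 0
s7 = z ∨ s6 = 1 ∨ 0 = 1
So s6 = 0 and s7 = 1.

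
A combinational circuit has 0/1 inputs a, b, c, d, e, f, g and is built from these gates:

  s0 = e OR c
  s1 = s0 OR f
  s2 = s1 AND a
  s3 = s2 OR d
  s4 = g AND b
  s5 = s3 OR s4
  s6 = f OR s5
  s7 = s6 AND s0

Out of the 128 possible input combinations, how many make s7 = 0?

s7 = s6 AND s0 must be 0, so at least one of s6, s0 is 0.
Enumerating the 128 input combinations, 41 give s7 = 0 and 87 give s7 = 1.

41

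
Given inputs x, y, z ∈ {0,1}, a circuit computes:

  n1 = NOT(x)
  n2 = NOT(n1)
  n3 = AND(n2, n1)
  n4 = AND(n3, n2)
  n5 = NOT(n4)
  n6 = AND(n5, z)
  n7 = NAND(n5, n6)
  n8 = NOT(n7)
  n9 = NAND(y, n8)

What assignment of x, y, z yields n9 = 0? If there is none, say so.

n9 = NAND(y, n8) must be 0, so both y = 1 and n8 = 1.
Check with x=0, y=1, z=1:
n1 = NOT(x) = NOT 0 = 1
n2 = NOT(n1) = NOT 1 = 0
n3 = AND(n2, n1) = AND(0, 1) = 0
n4 = AND(n3, n2) = AND(0, 0) = 0
n5 = NOT(n4) = NOT 0 = 1
n6 = AND(n5, z) = AND(1, 1) = 1
n7 = NAND(n5, n6) = NAND(1, 1) = 0
n8 = NOT(n7) = NOT 0 = 1
n9 = NAND(y, n8) = NAND(1, 1) = 0
So n9 = 0 as required.

x=0, y=1, z=1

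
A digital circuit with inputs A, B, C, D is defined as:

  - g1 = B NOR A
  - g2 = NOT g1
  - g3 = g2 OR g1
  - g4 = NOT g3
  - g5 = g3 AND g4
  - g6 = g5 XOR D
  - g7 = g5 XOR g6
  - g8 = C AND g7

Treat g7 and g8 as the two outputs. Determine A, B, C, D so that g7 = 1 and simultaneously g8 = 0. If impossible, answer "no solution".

Check with A=0, B=0, C=0, D=1:
g1 = B NOR A = 0 NOR 0 = 1
g2 = NOT g1 = NOT 1 = 0
g3 = g2 OR g1 = 0 OR 1 = 1
g4 = NOT g3 = NOT 1 = 0
g5 = g3 AND g4 = 1 AND 0 = 0
g6 = g5 XOR D = 0 XOR 1 = 1
g7 = g5 XOR g6 = 0 XOR 1 = 1
g8 = C AND g7 = 0 AND 1 = 0
So g7 = 1 and g8 = 0.

A=0, B=0, C=0, D=1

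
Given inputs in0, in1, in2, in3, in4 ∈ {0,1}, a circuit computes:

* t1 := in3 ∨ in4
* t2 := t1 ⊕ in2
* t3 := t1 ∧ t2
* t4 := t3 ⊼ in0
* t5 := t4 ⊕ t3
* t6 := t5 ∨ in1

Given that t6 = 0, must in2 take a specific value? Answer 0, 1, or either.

0

t6 = t5 ∨ in1 must be 0, so both t5 = 0 and in1 = 0.
t5 = t4 ⊕ t3 must be 0, so t4 and t3 are equal.
Every assignment with t6 = 0 has in2 = 0; there are 3 such assignment(s).
  in0=0, in1=0, in2=0, in3=0, in4=1
  in0=0, in1=0, in2=0, in3=1, in4=0
  in0=0, in1=0, in2=0, in3=1, in4=1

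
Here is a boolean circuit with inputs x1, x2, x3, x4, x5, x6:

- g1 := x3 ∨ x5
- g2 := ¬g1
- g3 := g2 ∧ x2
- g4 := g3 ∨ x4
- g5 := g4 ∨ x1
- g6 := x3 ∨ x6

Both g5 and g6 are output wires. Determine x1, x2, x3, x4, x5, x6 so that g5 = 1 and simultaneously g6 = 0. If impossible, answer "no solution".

Check with x1=1 x2=0 x3=0 x4=1 x5=1 x6=0:
g1 = x3 ∨ x5 = 0 ∨ 1 = 1
g2 = ¬g1 = ¬1 = 0
g3 = g2 ∧ x2 = 0 ∧ 0 = 0
g4 = g3 ∨ x4 = 0 ∨ 1 = 1
g5 = g4 ∨ x1 = 1 ∨ 1 = 1
g6 = x3 ∨ x6 = 0 ∨ 0 = 0
So g5 = 1 and g6 = 0.

x1=1 x2=0 x3=0 x4=1 x5=1 x6=0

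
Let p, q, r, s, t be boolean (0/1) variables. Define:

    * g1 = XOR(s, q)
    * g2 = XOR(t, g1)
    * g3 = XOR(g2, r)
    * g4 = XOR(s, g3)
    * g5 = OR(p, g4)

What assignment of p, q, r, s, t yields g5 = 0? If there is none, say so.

g5 = OR(p, g4) must be 0, so both p = 0 and g4 = 0.
g4 = XOR(s, g3) must be 0, so s and g3 are equal.
Check with p=0 q=1 r=1 s=1 t=0:
g1 = XOR(s, q) = XOR(1, 1) = 0
g2 = XOR(t, g1) = XOR(0, 0) = 0
g3 = XOR(g2, r) = XOR(0, 1) = 1
g4 = XOR(s, g3) = XOR(1, 1) = 0
g5 = OR(p, g4) = OR(0, 0) = 0
So g5 = 0 as required.

p=0 q=1 r=1 s=1 t=0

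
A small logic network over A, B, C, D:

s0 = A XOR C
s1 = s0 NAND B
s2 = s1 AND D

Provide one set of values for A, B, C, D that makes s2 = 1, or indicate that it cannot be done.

s2 = s1 AND D must be 1, so both s1 = 1 and D = 1.
s1 = s0 NAND B must be 1, so at least one of s0, B is 0.
Check with A=1, B=0, C=1, D=1:
s0 = A XOR C = 1 XOR 1 = 0
s1 = s0 NAND B = 0 NAND 0 = 1
s2 = s1 AND D = 1 AND 1 = 1
So s2 = 1 as required.

A=1, B=0, C=1, D=1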